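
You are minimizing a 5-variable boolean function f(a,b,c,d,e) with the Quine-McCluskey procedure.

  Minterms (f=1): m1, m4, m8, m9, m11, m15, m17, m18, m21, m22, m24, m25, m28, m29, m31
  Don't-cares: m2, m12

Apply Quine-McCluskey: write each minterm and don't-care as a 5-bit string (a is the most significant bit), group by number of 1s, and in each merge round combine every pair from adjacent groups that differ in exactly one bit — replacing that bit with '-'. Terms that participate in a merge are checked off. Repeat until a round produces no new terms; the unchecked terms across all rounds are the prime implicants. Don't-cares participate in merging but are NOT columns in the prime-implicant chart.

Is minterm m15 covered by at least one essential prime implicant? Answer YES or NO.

NO

[col 0] 00001*, 00010*, 00100*, 01000*, 01001*, 01011*, 01100*, 01111*, 10001*, 10010*, 10101*, 10110*, 11000*, 11001*, 11100*, 11101*, 11111*
[col 1] -0001*, -0010, -1000*, -1001*, -1100*, -1111, 0-001*, 0-100, 01-00*, 01-11, 010-1, 0100-*, 1-001*, 1-101*, 10-01*, 10-10, 11-00*, 11-01*, 1100-*, 111-1, 1110-*
[col 2] --001, -1-00, -100-, 1--01, 11-0-
Prime implicants: --001, -0010, -1-00, -100-, -1111, 0-100, 01-11, 010-1, 1--01, 10-10, 11-0-, 111-1
PI chart (minterm → PIs covering it):
  1 | --001  (sole → essential)
  4 | 0-100  (sole → essential)
  8 | -1-00,-100-
  9 | --001,-100-,010-1
  11 | 01-11,010-1
  15 | -1111,01-11
  17 | --001,1--01
  18 | -0010,10-10
  21 | 1--01  (sole → essential)
  22 | 10-10  (sole → essential)
  24 | -1-00,-100-,11-0-
  25 | --001,-100-,1--01,11-0-
  28 | -1-00,11-0-
  29 | 1--01,11-0-,111-1
  31 | -1111,111-1
Essential prime implicants: --001, 0-100, 1--01, 10-10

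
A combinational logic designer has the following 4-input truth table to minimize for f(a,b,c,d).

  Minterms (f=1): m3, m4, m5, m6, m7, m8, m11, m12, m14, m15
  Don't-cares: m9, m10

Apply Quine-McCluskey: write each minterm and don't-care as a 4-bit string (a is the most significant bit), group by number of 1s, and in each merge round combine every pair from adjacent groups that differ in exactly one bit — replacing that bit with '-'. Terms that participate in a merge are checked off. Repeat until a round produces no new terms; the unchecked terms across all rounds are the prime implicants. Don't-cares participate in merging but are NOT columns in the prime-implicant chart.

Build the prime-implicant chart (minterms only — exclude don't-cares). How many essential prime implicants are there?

2

[col 0] 0011*, 0100*, 0101*, 0110*, 0111*, 1000*, 1001*, 1010*, 1011*, 1100*, 1110*, 1111*
[col 1] -011*, -100*, -110*, -111*, 0-11*, 01-0*, 01-1*, 010-*, 011-*, 1-00*, 1-10*, 1-11*, 10-0*, 10-1*, 100-*, 101-*, 11-0*, 111-*
[col 2] --11, -1-0, -11-, 01--, 1--0, 1-1-, 10--
Prime implicants: --11, -1-0, -11-, 01--, 1--0, 1-1-, 10--
PI chart (minterm → PIs covering it):
  3 | --11  (sole → essential)
  4 | -1-0,01--
  5 | 01--  (sole → essential)
  6 | -1-0,-11-,01--
  7 | --11,-11-,01--
  8 | 1--0,10--
  11 | --11,1-1-,10--
  12 | -1-0,1--0
  14 | -1-0,-11-,1--0,1-1-
  15 | --11,-11-,1-1-
Essential prime implicants: --11, 01--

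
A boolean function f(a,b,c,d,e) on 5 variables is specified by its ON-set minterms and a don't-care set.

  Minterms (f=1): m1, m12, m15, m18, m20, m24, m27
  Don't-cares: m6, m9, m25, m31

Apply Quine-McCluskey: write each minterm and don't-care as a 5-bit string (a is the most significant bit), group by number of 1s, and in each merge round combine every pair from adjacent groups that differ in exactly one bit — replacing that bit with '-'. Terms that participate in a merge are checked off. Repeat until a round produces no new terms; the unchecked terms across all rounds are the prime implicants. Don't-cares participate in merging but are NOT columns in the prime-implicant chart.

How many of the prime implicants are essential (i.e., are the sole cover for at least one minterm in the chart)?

Round 0: 00001✓ 00110 01001✓ 01100 01111✓ 10010 10100 11000✓ 11001✓ 11011✓ 11111✓
Round 1: -1001 -1111 0-001 11-11 110-1 1100-
PIs = {-1001, -1111, 0-001, 00110, 01100, 10010, 10100, 11-11, 110-1, 1100-}
Coverage chart:
  m1: 0-001 ←essential
  m12: 01100 ←essential
  m15: -1111 ←essential
  m18: 10010 ←essential
  m20: 10100 ←essential
  m24: 1100- ←essential
  m27: 11-11,110-1
Essential: -1111, 0-001, 01100, 10010, 10100, 1100-

6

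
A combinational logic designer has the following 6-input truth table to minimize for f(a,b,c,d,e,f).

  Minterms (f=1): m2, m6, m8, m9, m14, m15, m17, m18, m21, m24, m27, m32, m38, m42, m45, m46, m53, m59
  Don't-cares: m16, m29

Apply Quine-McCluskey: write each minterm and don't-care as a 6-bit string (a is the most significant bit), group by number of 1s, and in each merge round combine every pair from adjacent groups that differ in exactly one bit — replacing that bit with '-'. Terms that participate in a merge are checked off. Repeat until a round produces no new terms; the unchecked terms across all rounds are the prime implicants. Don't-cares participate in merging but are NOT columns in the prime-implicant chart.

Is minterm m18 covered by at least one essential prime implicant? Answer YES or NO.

NO

Round 0: 000010✓ 000110✓ 001000✓ 001001✓ 001110✓ 001111✓ 010000✓ 010001✓ 010010✓ 010101✓ 011000✓ 011011✓ 011101✓ 100000 100110✓ 101010✓ 101101 101110✓ 110101✓ 111011✓
Round 1: -00110✓ -01110✓ -10101 -11011 0-0010 0-1000 00-110✓ 000-10 00100- 00111- 01-000 01-101 010-01 0100-0 01000- 10-110✓ 101-10
Round 2: -0-110
PIs = {-0-110, -10101, -11011, 0-0010, 0-1000, 000-10, 00100-, 00111-, 01-000, 01-101, 010-01, 0100-0, 01000-, 100000, 101-10, 101101}
Coverage chart:
  m2: 0-0010,000-10
  m6: -0-110,000-10
  m8: 0-1000,00100-
  m9: 00100- ←essential
  m14: -0-110,00111-
  m15: 00111- ←essential
  m17: 010-01,01000-
  m18: 0-0010,0100-0
  m21: -10101,01-101,010-01
  m24: 0-1000,01-000
  m27: -11011 ←essential
  m32: 100000 ←essential
  m38: -0-110 ←essential
  m42: 101-10 ←essential
  m45: 101101 ←essential
  m46: -0-110,101-10
  m53: -10101 ←essential
  m59: -11011 ←essential
Essential: -0-110, -10101, -11011, 00100-, 00111-, 100000, 101-10, 101101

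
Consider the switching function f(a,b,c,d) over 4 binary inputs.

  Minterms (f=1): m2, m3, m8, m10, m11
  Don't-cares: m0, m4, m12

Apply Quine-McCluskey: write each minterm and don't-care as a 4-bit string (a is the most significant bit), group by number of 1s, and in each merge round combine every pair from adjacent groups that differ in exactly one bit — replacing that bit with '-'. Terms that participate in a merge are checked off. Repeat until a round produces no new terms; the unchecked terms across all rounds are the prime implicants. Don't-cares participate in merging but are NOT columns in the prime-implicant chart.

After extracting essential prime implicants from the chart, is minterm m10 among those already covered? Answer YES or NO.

YES

[col 0] 0000*, 0010*, 0011*, 0100*, 1000*, 1010*, 1011*, 1100*
[col 1] -000*, -010*, -011*, -100*, 0-00*, 00-0*, 001-*, 1-00*, 10-0*, 101-*
[col 2] --00, -0-0, -01-
Prime implicants: --00, -0-0, -01-
PI chart (minterm → PIs covering it):
  2 | -0-0,-01-
  3 | -01-  (sole → essential)
  8 | --00,-0-0
  10 | -0-0,-01-
  11 | -01-  (sole → essential)
Essential prime implicants: -01-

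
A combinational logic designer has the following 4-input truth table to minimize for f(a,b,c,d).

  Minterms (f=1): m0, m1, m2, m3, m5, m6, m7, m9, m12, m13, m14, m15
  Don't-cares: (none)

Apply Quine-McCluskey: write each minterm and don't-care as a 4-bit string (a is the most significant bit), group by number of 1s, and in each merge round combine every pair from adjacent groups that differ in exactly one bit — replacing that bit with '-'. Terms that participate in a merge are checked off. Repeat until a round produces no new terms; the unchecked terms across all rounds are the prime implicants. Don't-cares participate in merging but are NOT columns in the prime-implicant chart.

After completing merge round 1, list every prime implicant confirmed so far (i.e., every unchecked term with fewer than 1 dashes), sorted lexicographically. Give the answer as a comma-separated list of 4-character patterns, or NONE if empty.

NONE

size-2^0 implicants → 0000(✓)  0001(✓)  0010(✓)  0011(✓)  0101(✓)  0110(✓)  0111(✓)  1001(✓)  1100(✓)  1101(✓)  1110(✓)  1111(✓)
size-2^1 implicants → -001(✓)  -101(✓)  -110(✓)  -111(✓)  0-01(✓)  0-10(✓)  0-11(✓)  00-0(✓)  00-1(✓)  000-(✓)  001-(✓)  01-1(✓)  011-(✓)  1-01(✓)  11-0(✓)  11-1(✓)  110-(✓)  111-(✓)
size-2^2 implicants → --01  -1-1  -11-  0--1  0-1-  00--  11--
Unchecked terms (primes): --01, -1-1, -11-, 0--1, 0-1-, 00--, 11--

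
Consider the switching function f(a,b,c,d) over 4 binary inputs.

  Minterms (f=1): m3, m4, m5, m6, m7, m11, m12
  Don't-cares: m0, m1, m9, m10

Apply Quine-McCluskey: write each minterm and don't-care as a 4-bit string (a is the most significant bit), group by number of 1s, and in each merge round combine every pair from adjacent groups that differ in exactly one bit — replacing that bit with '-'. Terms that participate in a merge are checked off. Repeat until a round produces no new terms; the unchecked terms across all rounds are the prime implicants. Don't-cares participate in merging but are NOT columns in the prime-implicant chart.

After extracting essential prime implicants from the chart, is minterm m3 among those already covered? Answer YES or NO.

Round 0: 0000✓ 0001✓ 0011✓ 0100✓ 0101✓ 0110✓ 0111✓ 1001✓ 1010✓ 1011✓ 1100✓
Round 1: -001✓ -011✓ -100 0-00✓ 0-01✓ 0-11✓ 00-1✓ 000-✓ 01-0✓ 01-1✓ 010-✓ 011-✓ 10-1✓ 101-
Round 2: -0-1 0--1 0-0- 01--
PIs = {-0-1, -100, 0--1, 0-0-, 01--, 101-}
Coverage chart:
  m3: -0-1,0--1
  m4: -100,0-0-,01--
  m5: 0--1,0-0-,01--
  m6: 01-- ←essential
  m7: 0--1,01--
  m11: -0-1,101-
  m12: -100 ←essential
Essential: -100, 01--

NO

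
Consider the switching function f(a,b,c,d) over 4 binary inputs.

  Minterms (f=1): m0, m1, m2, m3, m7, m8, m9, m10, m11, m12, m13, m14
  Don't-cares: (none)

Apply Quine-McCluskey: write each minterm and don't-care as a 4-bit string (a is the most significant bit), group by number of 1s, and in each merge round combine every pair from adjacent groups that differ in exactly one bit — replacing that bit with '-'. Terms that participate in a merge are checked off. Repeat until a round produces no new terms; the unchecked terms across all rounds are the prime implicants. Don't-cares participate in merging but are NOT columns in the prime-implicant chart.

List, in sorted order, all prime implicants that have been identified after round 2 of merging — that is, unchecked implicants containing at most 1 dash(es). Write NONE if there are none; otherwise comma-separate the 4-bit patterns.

0-11

[col 0] 0000*, 0001*, 0010*, 0011*, 0111*, 1000*, 1001*, 1010*, 1011*, 1100*, 1101*, 1110*
[col 1] -000*, -001*, -010*, -011*, 0-11, 00-0*, 00-1*, 000-*, 001-*, 1-00*, 1-01*, 1-10*, 10-0*, 10-1*, 100-*, 101-*, 11-0*, 110-*
[col 2] -0-0*, -0-1*, -00-*, -01-*, 00--*, 1--0, 1-0-, 10--*
[col 3] -0--
Prime implicants: -0--, 0-11, 1--0, 1-0-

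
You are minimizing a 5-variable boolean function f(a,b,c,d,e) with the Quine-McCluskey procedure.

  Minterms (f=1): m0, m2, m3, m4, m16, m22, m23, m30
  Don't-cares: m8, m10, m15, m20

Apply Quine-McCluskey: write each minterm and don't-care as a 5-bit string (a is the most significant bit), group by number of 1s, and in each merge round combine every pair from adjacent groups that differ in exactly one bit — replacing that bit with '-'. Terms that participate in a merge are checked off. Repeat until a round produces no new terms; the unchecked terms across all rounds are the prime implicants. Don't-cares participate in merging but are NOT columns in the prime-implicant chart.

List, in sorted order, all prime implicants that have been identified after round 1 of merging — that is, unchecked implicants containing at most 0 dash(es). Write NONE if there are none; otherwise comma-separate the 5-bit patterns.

01111

Round 0: 00000✓ 00010✓ 00011✓ 00100✓ 01000✓ 01010✓ 01111 10000✓ 10100✓ 10110✓ 10111✓ 11110✓
Round 1: -0000✓ -0100✓ 0-000✓ 0-010✓ 00-00✓ 000-0✓ 0001- 010-0✓ 1-110 10-00✓ 101-0 1011-
Round 2: -0-00 0-0-0
PIs = {-0-00, 0-0-0, 0001-, 01111, 1-110, 101-0, 1011-}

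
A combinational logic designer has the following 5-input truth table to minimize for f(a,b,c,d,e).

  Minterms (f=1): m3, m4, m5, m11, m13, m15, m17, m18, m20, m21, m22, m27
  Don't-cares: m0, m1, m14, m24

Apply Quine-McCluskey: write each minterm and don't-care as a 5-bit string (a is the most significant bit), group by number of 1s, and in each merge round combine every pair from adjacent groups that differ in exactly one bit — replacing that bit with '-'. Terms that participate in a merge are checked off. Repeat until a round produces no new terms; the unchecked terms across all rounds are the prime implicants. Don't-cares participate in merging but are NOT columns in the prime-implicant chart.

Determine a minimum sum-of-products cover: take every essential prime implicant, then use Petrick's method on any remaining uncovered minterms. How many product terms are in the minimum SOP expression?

6

Round 0: 00000✓ 00001✓ 00011✓ 00100✓ 00101✓ 01011✓ 01101✓ 01110✓ 01111✓ 10001✓ 10010✓ 10100✓ 10101✓ 10110✓ 11000 11011✓
Round 1: -0001✓ -0100✓ -0101✓ -1011 0-011 0-101 00-00✓ 00-01✓ 000-1 0000-✓ 0010-✓ 01-11 011-1 0111- 10-01✓ 10-10 101-0 1010-✓
Round 2: -0-01 -010- 00-0-
PIs = {-0-01, -010-, -1011, 0-011, 0-101, 00-0-, 000-1, 01-11, 011-1, 0111-, 10-10, 101-0, 11000}
Coverage chart:
  m3: 0-011,000-1
  m4: -010-,00-0-
  m5: -0-01,-010-,0-101,00-0-
  m11: -1011,0-011,01-11
  m13: 0-101,011-1
  m15: 01-11,011-1,0111-
  m17: -0-01 ←essential
  m18: 10-10 ←essential
  m20: -010-,101-0
  m21: -0-01,-010-
  m22: 10-10,101-0
  m27: -1011 ←essential
Essential: -0-01, -1011, 10-10
Petrick residual → -010-, 0-011, 011-1
Min cover (6 terms): b'd'e + b'cd' + bc'de + a'c'de + a'bce + ab'de'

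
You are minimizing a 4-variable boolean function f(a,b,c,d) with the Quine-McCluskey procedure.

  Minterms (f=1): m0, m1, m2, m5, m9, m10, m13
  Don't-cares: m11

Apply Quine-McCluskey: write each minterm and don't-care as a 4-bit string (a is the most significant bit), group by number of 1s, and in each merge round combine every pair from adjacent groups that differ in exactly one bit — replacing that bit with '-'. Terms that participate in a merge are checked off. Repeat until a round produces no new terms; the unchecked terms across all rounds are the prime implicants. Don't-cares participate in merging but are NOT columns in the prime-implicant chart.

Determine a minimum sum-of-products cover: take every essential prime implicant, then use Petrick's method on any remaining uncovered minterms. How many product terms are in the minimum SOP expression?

[col 0] 0000*, 0001*, 0010*, 0101*, 1001*, 1010*, 1011*, 1101*
[col 1] -001*, -010, -101*, 0-01*, 00-0, 000-, 1-01*, 10-1, 101-
[col 2] --01
Prime implicants: --01, -010, 00-0, 000-, 10-1, 101-
PI chart (minterm → PIs covering it):
  0 | 00-0,000-
  1 | --01,000-
  2 | -010,00-0
  5 | --01  (sole → essential)
  9 | --01,10-1
  10 | -010,101-
  13 | --01  (sole → essential)
Essential prime implicants: --01
Petrick residual → -010, 00-0
Minimum SOP uses 3 PIs: c'd + b'cd' + a'b'd'

3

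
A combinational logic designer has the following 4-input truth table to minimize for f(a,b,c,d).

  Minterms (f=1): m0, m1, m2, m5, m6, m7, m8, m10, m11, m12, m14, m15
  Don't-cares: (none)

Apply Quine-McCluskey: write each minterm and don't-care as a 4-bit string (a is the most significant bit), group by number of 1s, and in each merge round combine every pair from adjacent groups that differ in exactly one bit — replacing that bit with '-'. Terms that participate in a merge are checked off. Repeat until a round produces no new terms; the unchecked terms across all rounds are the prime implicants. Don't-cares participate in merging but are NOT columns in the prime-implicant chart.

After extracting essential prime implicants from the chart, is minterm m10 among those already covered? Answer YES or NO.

size-2^0 implicants → 0000(✓)  0001(✓)  0010(✓)  0101(✓)  0110(✓)  0111(✓)  1000(✓)  1010(✓)  1011(✓)  1100(✓)  1110(✓)  1111(✓)
size-2^1 implicants → -000(✓)  -010(✓)  -110(✓)  -111(✓)  0-01  0-10(✓)  00-0(✓)  000-  01-1  011-(✓)  1-00(✓)  1-10(✓)  1-11(✓)  10-0(✓)  101-(✓)  11-0(✓)  111-(✓)
size-2^2 implicants → --10  -0-0  -11-  1--0  1-1-
Unchecked terms (primes): --10, -0-0, -11-, 0-01, 000-, 01-1, 1--0, 1-1-
Minterm coverage:
  m0 ⊆ -0-0,000-
  m1 ⊆ 0-01,000-
  m2 ⊆ --10,-0-0
  m5 ⊆ 0-01,01-1
  m6 ⊆ --10,-11-
  m7 ⊆ -11-,01-1
  m8 ⊆ -0-0,1--0
  m10 ⊆ --10,-0-0,1--0,1-1-
  m11 ⊆ 1-1- [E]
  m12 ⊆ 1--0 [E]
  m14 ⊆ --10,-11-,1--0,1-1-
  m15 ⊆ -11-,1-1-
E = {1--0, 1-1-}

YES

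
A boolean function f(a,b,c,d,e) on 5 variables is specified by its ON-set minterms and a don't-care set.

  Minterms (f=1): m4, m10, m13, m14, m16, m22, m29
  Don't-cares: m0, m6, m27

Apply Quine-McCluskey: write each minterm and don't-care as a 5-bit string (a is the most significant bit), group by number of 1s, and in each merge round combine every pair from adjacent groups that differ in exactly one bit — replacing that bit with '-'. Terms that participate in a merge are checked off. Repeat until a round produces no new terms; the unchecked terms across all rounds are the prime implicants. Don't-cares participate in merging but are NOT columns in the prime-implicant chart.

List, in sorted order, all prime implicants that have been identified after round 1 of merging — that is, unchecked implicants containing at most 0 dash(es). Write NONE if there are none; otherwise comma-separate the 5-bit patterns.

[col 0] 00000*, 00100*, 00110*, 01010*, 01101*, 01110*, 10000*, 10110*, 11011, 11101*
[col 1] -0000, -0110, -1101, 0-110, 00-00, 001-0, 01-10
Prime implicants: -0000, -0110, -1101, 0-110, 00-00, 001-0, 01-10, 11011

11011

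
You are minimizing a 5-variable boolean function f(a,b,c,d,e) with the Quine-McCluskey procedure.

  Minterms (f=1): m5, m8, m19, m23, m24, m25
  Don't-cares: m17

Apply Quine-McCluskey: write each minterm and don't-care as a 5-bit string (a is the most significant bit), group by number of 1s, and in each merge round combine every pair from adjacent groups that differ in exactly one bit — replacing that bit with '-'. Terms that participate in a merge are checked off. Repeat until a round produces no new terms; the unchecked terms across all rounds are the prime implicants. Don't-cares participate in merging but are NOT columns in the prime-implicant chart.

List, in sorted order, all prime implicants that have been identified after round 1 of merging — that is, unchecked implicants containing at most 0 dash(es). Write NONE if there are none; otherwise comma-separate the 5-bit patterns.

00101

Round 0: 00101 01000✓ 10001✓ 10011✓ 10111✓ 11000✓ 11001✓
Round 1: -1000 1-001 10-11 100-1 1100-
PIs = {-1000, 00101, 1-001, 10-11, 100-1, 1100-}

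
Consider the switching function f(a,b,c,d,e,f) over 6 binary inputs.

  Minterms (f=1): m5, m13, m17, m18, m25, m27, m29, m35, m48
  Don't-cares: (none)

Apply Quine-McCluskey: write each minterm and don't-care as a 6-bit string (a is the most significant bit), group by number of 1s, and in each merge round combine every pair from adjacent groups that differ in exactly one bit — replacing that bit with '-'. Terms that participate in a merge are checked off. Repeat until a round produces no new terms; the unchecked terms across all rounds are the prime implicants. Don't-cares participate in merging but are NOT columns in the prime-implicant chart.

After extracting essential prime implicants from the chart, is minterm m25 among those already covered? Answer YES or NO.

YES

[col 0] 000101*, 001101*, 010001*, 010010, 011001*, 011011*, 011101*, 100011, 110000
[col 1] 0-1101, 00-101, 01-001, 011-01, 0110-1
Prime implicants: 0-1101, 00-101, 01-001, 010010, 011-01, 0110-1, 100011, 110000
PI chart (minterm → PIs covering it):
  5 | 00-101  (sole → essential)
  13 | 0-1101,00-101
  17 | 01-001  (sole → essential)
  18 | 010010  (sole → essential)
  25 | 01-001,011-01,0110-1
  27 | 0110-1  (sole → essential)
  29 | 0-1101,011-01
  35 | 100011  (sole → essential)
  48 | 110000  (sole → essential)
Essential prime implicants: 00-101, 01-001, 010010, 0110-1, 100011, 110000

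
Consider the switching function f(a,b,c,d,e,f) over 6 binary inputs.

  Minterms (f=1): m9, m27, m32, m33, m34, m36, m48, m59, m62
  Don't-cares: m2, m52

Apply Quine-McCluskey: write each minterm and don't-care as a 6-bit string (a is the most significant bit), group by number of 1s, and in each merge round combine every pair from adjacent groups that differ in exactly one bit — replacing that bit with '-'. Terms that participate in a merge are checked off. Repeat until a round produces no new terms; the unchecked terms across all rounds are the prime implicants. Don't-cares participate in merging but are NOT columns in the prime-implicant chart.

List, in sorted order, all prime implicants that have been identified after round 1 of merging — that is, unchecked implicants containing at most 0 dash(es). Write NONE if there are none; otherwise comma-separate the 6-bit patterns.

001001, 111110

[col 0] 000010*, 001001, 011011*, 100000*, 100001*, 100010*, 100100*, 110000*, 110100*, 111011*, 111110
[col 1] -00010, -11011, 1-0000*, 1-0100*, 100-00*, 1000-0, 10000-, 110-00*
[col 2] 1-0-00
Prime implicants: -00010, -11011, 001001, 1-0-00, 1000-0, 10000-, 111110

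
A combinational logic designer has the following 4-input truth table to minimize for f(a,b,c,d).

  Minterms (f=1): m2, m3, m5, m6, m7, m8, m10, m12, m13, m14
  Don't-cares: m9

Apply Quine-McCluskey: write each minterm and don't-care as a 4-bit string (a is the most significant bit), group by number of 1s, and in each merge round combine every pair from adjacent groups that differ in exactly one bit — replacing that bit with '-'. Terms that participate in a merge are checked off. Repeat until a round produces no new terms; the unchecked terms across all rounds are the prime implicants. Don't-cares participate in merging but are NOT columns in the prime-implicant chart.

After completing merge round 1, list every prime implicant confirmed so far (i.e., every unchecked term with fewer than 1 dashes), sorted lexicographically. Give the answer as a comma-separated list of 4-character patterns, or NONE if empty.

[col 0] 0010*, 0011*, 0101*, 0110*, 0111*, 1000*, 1001*, 1010*, 1100*, 1101*, 1110*
[col 1] -010*, -101, -110*, 0-10*, 0-11*, 001-*, 01-1, 011-*, 1-00*, 1-01*, 1-10*, 10-0*, 100-*, 11-0*, 110-*
[col 2] --10, 0-1-, 1--0, 1-0-
Prime implicants: --10, -101, 0-1-, 01-1, 1--0, 1-0-

NONE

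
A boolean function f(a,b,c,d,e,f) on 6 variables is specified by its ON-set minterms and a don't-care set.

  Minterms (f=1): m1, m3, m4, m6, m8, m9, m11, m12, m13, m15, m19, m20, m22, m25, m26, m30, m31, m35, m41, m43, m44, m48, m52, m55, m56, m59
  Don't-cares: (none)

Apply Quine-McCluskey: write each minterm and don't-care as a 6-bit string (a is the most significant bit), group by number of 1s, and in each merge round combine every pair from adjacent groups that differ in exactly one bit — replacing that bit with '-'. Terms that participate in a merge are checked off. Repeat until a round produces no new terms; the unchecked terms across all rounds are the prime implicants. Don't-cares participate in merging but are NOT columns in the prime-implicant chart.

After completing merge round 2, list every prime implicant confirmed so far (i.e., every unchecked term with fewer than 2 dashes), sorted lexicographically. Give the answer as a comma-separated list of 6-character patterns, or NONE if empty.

size-2^0 implicants → 000001(✓)  000011(✓)  000100(✓)  000110(✓)  001000(✓)  001001(✓)  001011(✓)  001100(✓)  001101(✓)  001111(✓)  010011(✓)  010100(✓)  010110(✓)  011001(✓)  011010(✓)  011110(✓)  011111(✓)  100011(✓)  101001(✓)  101011(✓)  101100(✓)  110000(✓)  110100(✓)  110111  111000(✓)  111011(✓)
size-2^1 implicants → -00011(✓)  -01001(✓)  -01011(✓)  -01100  -10100  0-0011  0-0100(✓)  0-0110(✓)  0-1001  0-1111  00-001(✓)  00-011(✓)  00-100  0000-1(✓)  0001-0(✓)  001-00(✓)  001-01(✓)  001-11(✓)  0010-1(✓)  00100-(✓)  0011-1(✓)  00110-(✓)  01-110  0101-0(✓)  011-10  01111-  1-1011  10-011(✓)  1010-1(✓)  11-000  110-00
size-2^2 implicants → -0-011  -010-1  0-01-0  00-0-1  001--1  001-0-
Unchecked terms (primes): -0-011, -010-1, -01100, -10100, 0-0011, 0-01-0, 0-1001, 0-1111, 00-0-1, 00-100, 001--1, 001-0-, 01-110, 011-10, 01111-, 1-1011, 11-000, 110-00, 110111

-01100, -10100, 0-0011, 0-1001, 0-1111, 00-100, 01-110, 011-10, 01111-, 1-1011, 11-000, 110-00, 110111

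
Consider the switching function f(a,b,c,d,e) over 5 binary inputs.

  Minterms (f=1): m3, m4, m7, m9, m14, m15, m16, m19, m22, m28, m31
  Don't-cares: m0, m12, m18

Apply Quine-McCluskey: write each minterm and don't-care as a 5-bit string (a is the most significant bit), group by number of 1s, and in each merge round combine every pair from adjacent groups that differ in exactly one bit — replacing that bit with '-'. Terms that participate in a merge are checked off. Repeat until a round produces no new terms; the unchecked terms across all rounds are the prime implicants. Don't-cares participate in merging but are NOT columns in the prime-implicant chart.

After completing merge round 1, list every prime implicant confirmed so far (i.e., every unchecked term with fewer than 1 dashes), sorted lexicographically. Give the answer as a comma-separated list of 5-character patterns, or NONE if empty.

Round 0: 00000✓ 00011✓ 00100✓ 00111✓ 01001 01100✓ 01110✓ 01111✓ 10000✓ 10010✓ 10011✓ 10110✓ 11100✓ 11111✓
Round 1: -0000 -0011 -1100 -1111 0-100 0-111 00-00 00-11 011-0 0111- 10-10 100-0 1001-
PIs = {-0000, -0011, -1100, -1111, 0-100, 0-111, 00-00, 00-11, 01001, 011-0, 0111-, 10-10, 100-0, 1001-}

01001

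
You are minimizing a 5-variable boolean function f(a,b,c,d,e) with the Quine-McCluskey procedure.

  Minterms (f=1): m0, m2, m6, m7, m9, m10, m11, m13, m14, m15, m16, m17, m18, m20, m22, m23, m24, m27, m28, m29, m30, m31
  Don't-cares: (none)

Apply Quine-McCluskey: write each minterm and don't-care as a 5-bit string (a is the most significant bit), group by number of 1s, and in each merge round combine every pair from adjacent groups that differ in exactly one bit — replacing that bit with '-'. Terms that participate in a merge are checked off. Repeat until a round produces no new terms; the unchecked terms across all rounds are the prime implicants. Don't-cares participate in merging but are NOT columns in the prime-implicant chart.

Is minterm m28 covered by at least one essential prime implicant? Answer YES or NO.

Round 0: 00000✓ 00010✓ 00110✓ 00111✓ 01001✓ 01010✓ 01011✓ 01101✓ 01110✓ 01111✓ 10000✓ 10001✓ 10010✓ 10100✓ 10110✓ 10111✓ 11000✓ 11011✓ 11100✓ 11101✓ 11110✓ 11111✓
Round 1: -0000✓ -0010✓ -0110✓ -0111✓ -1011✓ -1101✓ -1110✓ -1111✓ 0-010✓ 0-110✓ 0-111✓ 00-10✓ 000-0✓ 0011-✓ 01-01✓ 01-10✓ 01-11✓ 010-1✓ 0101-✓ 011-1✓ 0111-✓ 1-000✓ 1-100✓ 1-110✓ 1-111✓ 10-00✓ 10-10✓ 100-0✓ 1000- 101-0✓ 1011-✓ 11-00✓ 11-11✓ 111-0✓ 111-1✓ 1110-✓ 1111-✓
Round 2: --110✓ --111✓ -0-10 -00-0 -011-✓ -1-11 -11-1 -111-✓ 0--10 0-11-✓ 01--1 01-1- 1--00 1-1-0 1-11-✓ 10--0 111--
Round 3: --11-
PIs = {--11-, -0-10, -00-0, -1-11, -11-1, 0--10, 01--1, 01-1-, 1--00, 1-1-0, 10--0, 1000-, 111--}
Coverage chart:
  m0: -00-0 ←essential
  m2: -0-10,-00-0,0--10
  m6: --11-,-0-10,0--10
  m7: --11- ←essential
  m9: 01--1 ←essential
  m10: 0--10,01-1-
  m11: -1-11,01--1,01-1-
  m13: -11-1,01--1
  m14: --11-,0--10,01-1-
  m15: --11-,-1-11,-11-1,01--1,01-1-
  m16: -00-0,1--00,10--0,1000-
  m17: 1000- ←essential
  m18: -0-10,-00-0,10--0
  m20: 1--00,1-1-0,10--0
  m22: --11-,-0-10,1-1-0,10--0
  m23: --11- ←essential
  m24: 1--00 ←essential
  m27: -1-11 ←essential
  m28: 1--00,1-1-0,111--
  m29: -11-1,111--
  m30: --11-,1-1-0,111--
  m31: --11-,-1-11,-11-1,111--
Essential: --11-, -00-0, -1-11, 01--1, 1--00, 1000-

YES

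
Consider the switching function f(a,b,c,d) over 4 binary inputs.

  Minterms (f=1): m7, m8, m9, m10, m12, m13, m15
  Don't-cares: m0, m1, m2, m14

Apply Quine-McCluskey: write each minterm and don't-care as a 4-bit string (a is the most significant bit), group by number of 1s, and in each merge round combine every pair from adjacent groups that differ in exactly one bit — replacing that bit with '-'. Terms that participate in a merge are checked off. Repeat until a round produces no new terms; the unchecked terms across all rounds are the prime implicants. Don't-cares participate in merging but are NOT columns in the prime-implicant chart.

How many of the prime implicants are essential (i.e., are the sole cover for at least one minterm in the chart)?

1

[col 0] 0000*, 0001*, 0010*, 0111*, 1000*, 1001*, 1010*, 1100*, 1101*, 1110*, 1111*
[col 1] -000*, -001*, -010*, -111, 00-0*, 000-*, 1-00*, 1-01*, 1-10*, 10-0*, 100-*, 11-0*, 11-1*, 110-*, 111-*
[col 2] -0-0, -00-, 1--0, 1-0-, 11--
Prime implicants: -0-0, -00-, -111, 1--0, 1-0-, 11--
PI chart (minterm → PIs covering it):
  7 | -111  (sole → essential)
  8 | -0-0,-00-,1--0,1-0-
  9 | -00-,1-0-
  10 | -0-0,1--0
  12 | 1--0,1-0-,11--
  13 | 1-0-,11--
  15 | -111,11--
Essential prime implicants: -111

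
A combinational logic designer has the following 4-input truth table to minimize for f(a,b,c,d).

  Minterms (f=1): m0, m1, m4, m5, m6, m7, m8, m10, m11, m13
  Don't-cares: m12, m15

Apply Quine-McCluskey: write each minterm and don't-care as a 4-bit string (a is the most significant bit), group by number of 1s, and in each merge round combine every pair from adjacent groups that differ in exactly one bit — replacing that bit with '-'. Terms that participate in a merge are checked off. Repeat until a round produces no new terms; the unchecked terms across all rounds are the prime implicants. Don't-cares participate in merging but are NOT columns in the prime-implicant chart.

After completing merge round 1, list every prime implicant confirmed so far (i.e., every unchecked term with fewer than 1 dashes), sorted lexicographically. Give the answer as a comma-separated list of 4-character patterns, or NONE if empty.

NONE

Round 0: 0000✓ 0001✓ 0100✓ 0101✓ 0110✓ 0111✓ 1000✓ 1010✓ 1011✓ 1100✓ 1101✓ 1111✓
Round 1: -000✓ -100✓ -101✓ -111✓ 0-00✓ 0-01✓ 000-✓ 01-0✓ 01-1✓ 010-✓ 011-✓ 1-00✓ 1-11 10-0 101- 11-1✓ 110-✓
Round 2: --00 -1-1 -10- 0-0- 01--
PIs = {--00, -1-1, -10-, 0-0-, 01--, 1-11, 10-0, 101-}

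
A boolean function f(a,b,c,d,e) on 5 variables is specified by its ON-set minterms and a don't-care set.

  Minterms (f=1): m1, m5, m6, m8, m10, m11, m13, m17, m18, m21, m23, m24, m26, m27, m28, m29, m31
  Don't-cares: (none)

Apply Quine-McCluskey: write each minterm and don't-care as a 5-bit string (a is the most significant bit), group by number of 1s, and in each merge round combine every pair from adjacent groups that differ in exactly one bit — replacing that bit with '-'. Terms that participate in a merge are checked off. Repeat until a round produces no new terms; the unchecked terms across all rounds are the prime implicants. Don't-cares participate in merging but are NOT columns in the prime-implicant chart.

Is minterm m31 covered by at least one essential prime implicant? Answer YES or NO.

[col 0] 00001*, 00101*, 00110, 01000*, 01010*, 01011*, 01101*, 10001*, 10010*, 10101*, 10111*, 11000*, 11010*, 11011*, 11100*, 11101*, 11111*
[col 1] -0001*, -0101*, -1000*, -1010*, -1011*, -1101*, 0-101*, 00-01*, 010-0*, 0101-*, 1-010, 1-101*, 1-111*, 10-01*, 101-1*, 11-00, 11-11, 110-0*, 1101-*, 111-1*, 1110-
[col 2] --101, -0-01, -10-0, -101-, 1-1-1
Prime implicants: --101, -0-01, -10-0, -101-, 00110, 1-010, 1-1-1, 11-00, 11-11, 1110-
PI chart (minterm → PIs covering it):
  1 | -0-01  (sole → essential)
  5 | --101,-0-01
  6 | 00110  (sole → essential)
  8 | -10-0  (sole → essential)
  10 | -10-0,-101-
  11 | -101-  (sole → essential)
  13 | --101  (sole → essential)
  17 | -0-01  (sole → essential)
  18 | 1-010  (sole → essential)
  21 | --101,-0-01,1-1-1
  23 | 1-1-1  (sole → essential)
  24 | -10-0,11-00
  26 | -10-0,-101-,1-010
  27 | -101-,11-11
  28 | 11-00,1110-
  29 | --101,1-1-1,1110-
  31 | 1-1-1,11-11
Essential prime implicants: --101, -0-01, -10-0, -101-, 00110, 1-010, 1-1-1

YES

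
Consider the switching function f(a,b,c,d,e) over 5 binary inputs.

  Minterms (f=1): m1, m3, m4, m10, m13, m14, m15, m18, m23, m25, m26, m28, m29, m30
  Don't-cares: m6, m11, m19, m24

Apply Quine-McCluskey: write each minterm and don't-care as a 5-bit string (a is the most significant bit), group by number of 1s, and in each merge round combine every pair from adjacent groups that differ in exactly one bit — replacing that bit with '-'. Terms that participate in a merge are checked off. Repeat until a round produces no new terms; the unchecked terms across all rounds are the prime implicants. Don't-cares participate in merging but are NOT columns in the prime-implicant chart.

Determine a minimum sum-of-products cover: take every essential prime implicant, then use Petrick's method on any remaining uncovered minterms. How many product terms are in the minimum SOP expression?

7

size-2^0 implicants → 00001(✓)  00011(✓)  00100(✓)  00110(✓)  01010(✓)  01011(✓)  01101(✓)  01110(✓)  01111(✓)  10010(✓)  10011(✓)  10111(✓)  11000(✓)  11001(✓)  11010(✓)  11100(✓)  11101(✓)  11110(✓)
size-2^1 implicants → -0011  -1010(✓)  -1101  -1110(✓)  0-011  0-110  000-1  001-0  01-10(✓)  01-11(✓)  0101-(✓)  011-1  0111-(✓)  1-010  10-11  1001-  11-00(✓)  11-01(✓)  11-10(✓)  110-0(✓)  1100-(✓)  111-0(✓)  1110-(✓)
size-2^2 implicants → -1-10  01-1-  11--0  11-0-
Unchecked terms (primes): -0011, -1-10, -1101, 0-011, 0-110, 000-1, 001-0, 01-1-, 011-1, 1-010, 10-11, 1001-, 11--0, 11-0-
Minterm coverage:
  m1 ⊆ 000-1 [E]
  m3 ⊆ -0011,0-011,000-1
  m4 ⊆ 001-0 [E]
  m10 ⊆ -1-10,01-1-
  m13 ⊆ -1101,011-1
  m14 ⊆ -1-10,0-110,01-1-
  m15 ⊆ 01-1-,011-1
  m18 ⊆ 1-010,1001-
  m23 ⊆ 10-11 [E]
  m25 ⊆ 11-0- [E]
  m26 ⊆ -1-10,1-010,11--0
  m28 ⊆ 11--0,11-0-
  m29 ⊆ -1101,11-0-
  m30 ⊆ -1-10,11--0
E = {000-1, 001-0, 10-11, 11-0-}
Petrick residual → -1-10, 011-1, 1-010
Cover = bde' + a'b'c'e + a'b'ce' + a'bce + ac'de' + ab'de + abd'  |cover|=7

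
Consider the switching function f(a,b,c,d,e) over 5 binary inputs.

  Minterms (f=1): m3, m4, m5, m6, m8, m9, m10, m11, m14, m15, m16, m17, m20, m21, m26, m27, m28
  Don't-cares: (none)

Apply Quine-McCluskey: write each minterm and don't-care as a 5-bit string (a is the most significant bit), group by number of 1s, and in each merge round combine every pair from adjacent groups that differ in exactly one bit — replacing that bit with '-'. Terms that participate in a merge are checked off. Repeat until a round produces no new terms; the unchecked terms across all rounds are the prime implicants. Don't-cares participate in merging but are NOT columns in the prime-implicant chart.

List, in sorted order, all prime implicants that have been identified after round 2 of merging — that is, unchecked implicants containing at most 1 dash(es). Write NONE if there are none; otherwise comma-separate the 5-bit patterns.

0-011, 0-110, 001-0, 1-100

size-2^0 implicants → 00011(✓)  00100(✓)  00101(✓)  00110(✓)  01000(✓)  01001(✓)  01010(✓)  01011(✓)  01110(✓)  01111(✓)  10000(✓)  10001(✓)  10100(✓)  10101(✓)  11010(✓)  11011(✓)  11100(✓)
size-2^1 implicants → -0100(✓)  -0101(✓)  -1010(✓)  -1011(✓)  0-011  0-110  001-0  0010-(✓)  01-10(✓)  01-11(✓)  010-0(✓)  010-1(✓)  0100-(✓)  0101-(✓)  0111-(✓)  1-100  10-00(✓)  10-01(✓)  1000-(✓)  1010-(✓)  1101-(✓)
size-2^2 implicants → -010-  -101-  01-1-  010--  10-0-
Unchecked terms (primes): -010-, -101-, 0-011, 0-110, 001-0, 01-1-, 010--, 1-100, 10-0-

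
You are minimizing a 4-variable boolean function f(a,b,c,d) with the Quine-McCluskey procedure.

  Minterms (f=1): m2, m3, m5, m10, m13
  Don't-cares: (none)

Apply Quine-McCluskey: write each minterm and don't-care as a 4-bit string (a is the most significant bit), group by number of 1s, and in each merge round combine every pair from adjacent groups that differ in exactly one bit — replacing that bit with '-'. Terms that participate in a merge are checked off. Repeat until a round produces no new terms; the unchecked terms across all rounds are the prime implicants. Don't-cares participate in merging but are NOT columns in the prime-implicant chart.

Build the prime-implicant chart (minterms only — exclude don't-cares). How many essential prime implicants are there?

size-2^0 implicants → 0010(✓)  0011(✓)  0101(✓)  1010(✓)  1101(✓)
size-2^1 implicants → -010  -101  001-
Unchecked terms (primes): -010, -101, 001-
Minterm coverage:
  m2 ⊆ -010,001-
  m3 ⊆ 001- [E]
  m5 ⊆ -101 [E]
  m10 ⊆ -010 [E]
  m13 ⊆ -101 [E]
E = {-010, -101, 001-}

3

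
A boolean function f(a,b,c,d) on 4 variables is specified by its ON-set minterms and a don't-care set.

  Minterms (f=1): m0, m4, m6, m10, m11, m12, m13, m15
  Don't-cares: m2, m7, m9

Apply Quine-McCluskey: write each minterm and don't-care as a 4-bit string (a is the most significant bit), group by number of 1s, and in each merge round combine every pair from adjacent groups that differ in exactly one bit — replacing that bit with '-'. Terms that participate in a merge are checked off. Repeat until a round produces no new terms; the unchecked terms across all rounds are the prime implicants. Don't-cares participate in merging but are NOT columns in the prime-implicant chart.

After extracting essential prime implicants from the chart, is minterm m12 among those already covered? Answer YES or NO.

NO

size-2^0 implicants → 0000(✓)  0010(✓)  0100(✓)  0110(✓)  0111(✓)  1001(✓)  1010(✓)  1011(✓)  1100(✓)  1101(✓)  1111(✓)
size-2^1 implicants → -010  -100  -111  0-00(✓)  0-10(✓)  00-0(✓)  01-0(✓)  011-  1-01(✓)  1-11(✓)  10-1(✓)  101-  11-1(✓)  110-
size-2^2 implicants → 0--0  1--1
Unchecked terms (primes): -010, -100, -111, 0--0, 011-, 1--1, 101-, 110-
Minterm coverage:
  m0 ⊆ 0--0 [E]
  m4 ⊆ -100,0--0
  m6 ⊆ 0--0,011-
  m10 ⊆ -010,101-
  m11 ⊆ 1--1,101-
  m12 ⊆ -100,110-
  m13 ⊆ 1--1,110-
  m15 ⊆ -111,1--1
E = {0--0}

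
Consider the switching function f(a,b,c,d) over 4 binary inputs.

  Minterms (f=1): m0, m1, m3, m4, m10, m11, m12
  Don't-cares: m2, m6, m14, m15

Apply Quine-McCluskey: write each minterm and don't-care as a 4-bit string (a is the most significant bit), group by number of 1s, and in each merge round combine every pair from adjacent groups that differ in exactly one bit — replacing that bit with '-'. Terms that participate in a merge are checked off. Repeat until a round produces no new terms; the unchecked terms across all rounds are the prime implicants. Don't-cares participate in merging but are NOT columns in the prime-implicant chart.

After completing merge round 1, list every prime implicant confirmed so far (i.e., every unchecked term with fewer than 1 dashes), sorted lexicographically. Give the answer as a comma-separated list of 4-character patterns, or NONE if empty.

Round 0: 0000✓ 0001✓ 0010✓ 0011✓ 0100✓ 0110✓ 1010✓ 1011✓ 1100✓ 1110✓ 1111✓
Round 1: -010✓ -011✓ -100✓ -110✓ 0-00✓ 0-10✓ 00-0✓ 00-1✓ 000-✓ 001-✓ 01-0✓ 1-10✓ 1-11✓ 101-✓ 11-0✓ 111-✓
Round 2: --10 -01- -1-0 0--0 00-- 1-1-
PIs = {--10, -01-, -1-0, 0--0, 00--, 1-1-}

NONE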